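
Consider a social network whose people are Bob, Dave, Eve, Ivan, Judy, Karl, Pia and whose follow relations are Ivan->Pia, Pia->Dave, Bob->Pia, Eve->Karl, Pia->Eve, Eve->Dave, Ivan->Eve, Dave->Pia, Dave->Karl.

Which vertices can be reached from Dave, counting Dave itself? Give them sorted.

Dave, Eve, Karl, Pia

Start at Dave.
Its neighbours: Karl, Pia.
Then their neighbours: Eve.
Nothing further is reachable.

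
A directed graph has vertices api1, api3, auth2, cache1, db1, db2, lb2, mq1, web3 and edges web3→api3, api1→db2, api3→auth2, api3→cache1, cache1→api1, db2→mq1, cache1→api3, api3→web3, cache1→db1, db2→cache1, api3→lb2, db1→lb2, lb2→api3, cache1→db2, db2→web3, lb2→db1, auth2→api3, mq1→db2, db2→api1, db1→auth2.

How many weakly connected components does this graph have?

1

From api1: component {api1, api3, auth2, cache1, db1, db2, lb2, mq1, web3}.
That's 1 component.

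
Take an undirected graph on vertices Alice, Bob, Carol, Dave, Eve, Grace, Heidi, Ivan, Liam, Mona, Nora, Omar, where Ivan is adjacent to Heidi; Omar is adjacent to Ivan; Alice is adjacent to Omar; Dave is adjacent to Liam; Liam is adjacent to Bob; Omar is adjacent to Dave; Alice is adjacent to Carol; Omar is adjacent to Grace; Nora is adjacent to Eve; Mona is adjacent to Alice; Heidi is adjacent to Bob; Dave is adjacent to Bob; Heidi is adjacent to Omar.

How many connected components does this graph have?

From Alice: component {Alice, Bob, Carol, Dave, Grace, Heidi, Ivan, Liam, Mona, Omar}.
From Eve: component {Eve, Nora}.
That's 2 components.

2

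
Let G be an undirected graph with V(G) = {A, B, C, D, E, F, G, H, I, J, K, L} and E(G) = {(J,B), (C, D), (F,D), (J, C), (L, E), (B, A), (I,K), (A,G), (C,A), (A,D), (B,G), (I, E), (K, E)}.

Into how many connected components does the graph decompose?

3

From A: component {A, B, C, D, F, G, J}.
From E: component {E, I, K, L}.
From H: component {H}.
That's 3 components.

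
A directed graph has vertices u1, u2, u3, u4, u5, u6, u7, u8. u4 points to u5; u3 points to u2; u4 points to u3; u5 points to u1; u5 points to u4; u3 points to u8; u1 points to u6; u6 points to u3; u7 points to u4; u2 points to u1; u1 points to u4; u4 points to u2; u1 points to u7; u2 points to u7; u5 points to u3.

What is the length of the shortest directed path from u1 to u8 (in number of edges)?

3

Distance 0: u1.
Distance 1: u4, u6, u7.
Distance 2: u2, u3, u5.
Distance 3: u8 — contains u8.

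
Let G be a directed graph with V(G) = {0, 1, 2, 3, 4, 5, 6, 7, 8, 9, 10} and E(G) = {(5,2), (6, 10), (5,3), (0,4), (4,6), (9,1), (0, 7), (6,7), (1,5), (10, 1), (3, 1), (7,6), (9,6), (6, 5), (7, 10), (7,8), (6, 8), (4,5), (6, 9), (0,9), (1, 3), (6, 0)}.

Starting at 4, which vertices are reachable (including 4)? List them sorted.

Start at 4.
Its neighbours: 5, 6.
Then their neighbours: 0, 2, 3, 7, 8, 9, 10.
Then next layer: 1.
Every vertex is now reached.

0, 1, 2, 3, 4, 5, 6, 7, 8, 9, 10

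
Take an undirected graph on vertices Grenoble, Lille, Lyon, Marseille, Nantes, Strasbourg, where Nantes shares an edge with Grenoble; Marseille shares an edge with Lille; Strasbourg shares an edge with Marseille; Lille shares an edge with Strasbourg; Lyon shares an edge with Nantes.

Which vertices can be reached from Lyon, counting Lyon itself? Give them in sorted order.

Grenoble, Lyon, Nantes

Start at Lyon.
Its neighbours: Nantes.
Then their neighbours: Grenoble.
Nothing further is reachable.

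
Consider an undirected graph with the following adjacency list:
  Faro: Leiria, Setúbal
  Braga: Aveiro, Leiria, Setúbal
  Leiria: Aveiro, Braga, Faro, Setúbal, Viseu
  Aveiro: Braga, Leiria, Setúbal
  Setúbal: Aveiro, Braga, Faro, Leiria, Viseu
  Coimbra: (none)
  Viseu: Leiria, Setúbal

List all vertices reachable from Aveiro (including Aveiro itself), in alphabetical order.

Start at Aveiro.
Its neighbours: Braga, Leiria, Setúbal.
Then their neighbours: Faro, Viseu.
Nothing further is reachable.

Aveiro, Braga, Faro, Leiria, Setúbal, Viseu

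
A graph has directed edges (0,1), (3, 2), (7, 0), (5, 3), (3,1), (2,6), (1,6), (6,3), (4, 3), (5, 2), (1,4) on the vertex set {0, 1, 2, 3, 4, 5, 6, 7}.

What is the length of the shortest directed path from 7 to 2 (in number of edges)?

Distance 0: 7.
Distance 1: 0.
Distance 2: 1.
Distance 3: 4, 6.
Distance 4: 3.
Distance 5: 2 — contains 2.

5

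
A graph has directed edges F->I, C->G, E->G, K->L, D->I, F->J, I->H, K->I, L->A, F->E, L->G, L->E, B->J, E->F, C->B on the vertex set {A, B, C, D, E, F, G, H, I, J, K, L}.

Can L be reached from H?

No

H has no outgoing edges, so nothing is reachable from it.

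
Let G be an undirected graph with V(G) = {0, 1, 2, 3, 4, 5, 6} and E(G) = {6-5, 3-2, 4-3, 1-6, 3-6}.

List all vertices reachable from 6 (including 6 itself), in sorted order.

1, 2, 3, 4, 5, 6

Start at 6.
Its neighbours: 1, 3, 5.
Then their neighbours: 2, 4.
Nothing further is reachable.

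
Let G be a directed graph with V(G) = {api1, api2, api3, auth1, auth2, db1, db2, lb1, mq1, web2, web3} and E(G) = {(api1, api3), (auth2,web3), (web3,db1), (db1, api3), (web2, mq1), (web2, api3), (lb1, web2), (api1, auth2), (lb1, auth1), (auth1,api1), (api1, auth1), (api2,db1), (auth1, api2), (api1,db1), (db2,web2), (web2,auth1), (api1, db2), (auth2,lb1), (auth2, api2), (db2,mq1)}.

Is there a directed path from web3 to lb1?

No

Explore from web3.
Distance 1: reach db1.
Distance 2: reach api3.
The search from web3 is exhausted; no directed path reaches lb1.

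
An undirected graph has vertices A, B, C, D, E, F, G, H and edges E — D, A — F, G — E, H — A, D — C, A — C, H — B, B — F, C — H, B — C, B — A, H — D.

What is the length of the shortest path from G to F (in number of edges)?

5

Distance 0: G.
Distance 1: E.
Distance 2: D.
Distance 3: C, H.
Distance 4: A, B.
Distance 5: F — contains F.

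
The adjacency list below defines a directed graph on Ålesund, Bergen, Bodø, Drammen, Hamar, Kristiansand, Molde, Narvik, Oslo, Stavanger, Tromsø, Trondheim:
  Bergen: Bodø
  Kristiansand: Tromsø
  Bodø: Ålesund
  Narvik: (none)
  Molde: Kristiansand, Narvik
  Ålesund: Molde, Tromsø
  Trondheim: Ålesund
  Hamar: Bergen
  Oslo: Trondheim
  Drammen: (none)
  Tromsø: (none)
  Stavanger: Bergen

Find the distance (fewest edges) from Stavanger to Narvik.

Distance 0: Stavanger.
Distance 1: Bergen.
Distance 2: Bodø.
Distance 3: Ålesund.
Distance 4: Molde, Tromsø.
Distance 5: Kristiansand, Narvik — contains Narvik.

5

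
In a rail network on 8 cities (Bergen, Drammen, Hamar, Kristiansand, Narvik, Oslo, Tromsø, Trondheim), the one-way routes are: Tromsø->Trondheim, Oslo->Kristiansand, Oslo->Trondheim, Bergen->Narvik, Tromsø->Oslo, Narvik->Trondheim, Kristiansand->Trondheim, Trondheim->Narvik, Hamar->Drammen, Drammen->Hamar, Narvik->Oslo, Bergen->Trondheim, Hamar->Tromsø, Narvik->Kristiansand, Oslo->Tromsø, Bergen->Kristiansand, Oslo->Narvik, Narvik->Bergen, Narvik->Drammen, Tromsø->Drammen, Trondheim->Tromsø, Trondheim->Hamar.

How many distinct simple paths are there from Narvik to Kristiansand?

8

Narvik→Bergen→Kristiansand
Narvik→Bergen→Trondheim→Hamar→Tromsø→Oslo→Kristiansand
Narvik→Bergen→Trondheim→Tromsø→Oslo→Kristiansand
Narvik→Drammen→Hamar→Tromsø→Oslo→Kristiansand
Narvik→Kristiansand
Narvik→Oslo→Kristiansand
Narvik→Trondheim→Hamar→Tromsø→Oslo→Kristiansand
Narvik→Trondheim→Tromsø→Oslo→Kristiansand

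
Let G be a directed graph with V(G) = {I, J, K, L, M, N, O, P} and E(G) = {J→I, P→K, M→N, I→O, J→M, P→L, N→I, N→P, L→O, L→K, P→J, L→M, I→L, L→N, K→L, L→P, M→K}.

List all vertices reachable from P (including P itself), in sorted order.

I, J, K, L, M, N, O, P

Start at P.
Its neighbours: J, K, L.
Then their neighbours: I, M, N, O.
Every vertex is now reached.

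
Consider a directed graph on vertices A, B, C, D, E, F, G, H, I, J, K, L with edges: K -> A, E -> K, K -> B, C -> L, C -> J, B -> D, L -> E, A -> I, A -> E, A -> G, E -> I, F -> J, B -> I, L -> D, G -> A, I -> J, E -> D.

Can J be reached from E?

Explore from E.
Distance 1: reach D, I, K.
Distance 2: reach A, B, J.
Found J.

Yes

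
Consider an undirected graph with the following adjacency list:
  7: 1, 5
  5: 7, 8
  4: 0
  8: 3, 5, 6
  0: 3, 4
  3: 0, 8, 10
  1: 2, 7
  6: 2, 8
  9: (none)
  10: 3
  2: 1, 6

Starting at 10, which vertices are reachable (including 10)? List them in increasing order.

Start at 10.
Its neighbours: 3.
Then their neighbours: 0, 8.
Then next layer: 4, 5, 6.
Then next layer: 2, 7.
Then next layer: 1.
Nothing further is reachable.

0, 1, 2, 3, 4, 5, 6, 7, 8, 10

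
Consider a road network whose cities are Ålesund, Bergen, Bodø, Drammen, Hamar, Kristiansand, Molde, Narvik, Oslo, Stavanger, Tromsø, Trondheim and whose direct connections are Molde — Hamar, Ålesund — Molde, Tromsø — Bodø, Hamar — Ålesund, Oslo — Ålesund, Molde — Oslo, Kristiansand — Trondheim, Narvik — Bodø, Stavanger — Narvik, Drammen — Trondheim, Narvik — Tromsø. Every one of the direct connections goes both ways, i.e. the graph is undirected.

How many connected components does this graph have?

From Ålesund: component {Ålesund, Hamar, Molde, Oslo}.
From Bergen: component {Bergen}.
From Bodø: component {Bodø, Narvik, Stavanger, Tromsø}.
From Drammen: component {Drammen, Kristiansand, Trondheim}.
That's 4 components.

4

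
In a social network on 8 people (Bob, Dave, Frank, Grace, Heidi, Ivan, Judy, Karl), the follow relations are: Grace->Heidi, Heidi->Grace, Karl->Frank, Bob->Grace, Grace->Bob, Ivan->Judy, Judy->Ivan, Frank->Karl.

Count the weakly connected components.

From Bob: component {Bob, Grace, Heidi}.
From Dave: component {Dave}.
From Frank: component {Frank, Karl}.
From Ivan: component {Ivan, Judy}.
That's 4 components.

4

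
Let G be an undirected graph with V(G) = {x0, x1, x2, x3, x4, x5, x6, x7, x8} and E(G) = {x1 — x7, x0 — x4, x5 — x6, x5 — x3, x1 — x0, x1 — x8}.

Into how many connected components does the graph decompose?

From x0: component {x0, x1, x4, x7, x8}.
From x2: component {x2}.
From x3: component {x3, x5, x6}.
That's 3 components.

3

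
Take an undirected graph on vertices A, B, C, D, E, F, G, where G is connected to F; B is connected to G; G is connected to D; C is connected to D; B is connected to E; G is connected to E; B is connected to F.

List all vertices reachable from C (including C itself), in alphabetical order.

B, C, D, E, F, G

Start at C.
Its neighbours: D.
Then their neighbours: G.
Then next layer: B, E, F.
Nothing further is reachable.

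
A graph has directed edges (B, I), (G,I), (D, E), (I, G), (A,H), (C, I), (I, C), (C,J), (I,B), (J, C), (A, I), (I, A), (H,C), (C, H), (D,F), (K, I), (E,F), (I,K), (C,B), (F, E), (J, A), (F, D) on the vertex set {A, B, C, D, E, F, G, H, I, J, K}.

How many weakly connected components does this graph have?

2

From A: component {A, B, C, G, H, I, J, K}.
From D: component {D, E, F}.
That's 2 components.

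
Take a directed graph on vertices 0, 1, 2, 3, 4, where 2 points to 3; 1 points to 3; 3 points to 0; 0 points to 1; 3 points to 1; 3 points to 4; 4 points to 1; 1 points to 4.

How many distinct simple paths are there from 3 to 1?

3→0→1
3→1
3→4→1

3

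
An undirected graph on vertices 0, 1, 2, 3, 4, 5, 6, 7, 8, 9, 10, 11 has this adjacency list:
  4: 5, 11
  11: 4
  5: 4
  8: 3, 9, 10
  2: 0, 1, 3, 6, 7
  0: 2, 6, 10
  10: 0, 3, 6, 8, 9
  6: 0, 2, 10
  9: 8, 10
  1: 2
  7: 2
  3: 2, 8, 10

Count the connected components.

2

From 0: component {0, 1, 2, 3, 6, 7, 8, 9, 10}.
From 4: component {4, 5, 11}.
That's 2 components.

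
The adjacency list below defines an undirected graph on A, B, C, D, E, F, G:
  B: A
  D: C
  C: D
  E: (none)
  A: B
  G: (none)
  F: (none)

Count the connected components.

5

From A: component {A, B}.
From C: component {C, D}.
From E: component {E}.
From F: component {F}.
From G: component {G}.
That's 5 components.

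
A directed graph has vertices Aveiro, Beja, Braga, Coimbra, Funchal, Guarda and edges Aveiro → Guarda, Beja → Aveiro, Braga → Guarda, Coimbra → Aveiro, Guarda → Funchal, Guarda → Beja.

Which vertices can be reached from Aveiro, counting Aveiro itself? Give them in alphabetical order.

Start at Aveiro.
Its neighbours: Guarda.
Then their neighbours: Beja, Funchal.
Nothing further is reachable.

Aveiro, Beja, Funchal, Guarda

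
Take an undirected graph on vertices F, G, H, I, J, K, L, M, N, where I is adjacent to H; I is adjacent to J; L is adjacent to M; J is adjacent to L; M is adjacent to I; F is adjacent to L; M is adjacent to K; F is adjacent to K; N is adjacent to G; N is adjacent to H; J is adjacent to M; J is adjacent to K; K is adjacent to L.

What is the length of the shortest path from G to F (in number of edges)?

6

Distance 0: G.
Distance 1: N.
Distance 2: H.
Distance 3: I.
Distance 4: J, M.
Distance 5: K, L.
Distance 6: F — contains F.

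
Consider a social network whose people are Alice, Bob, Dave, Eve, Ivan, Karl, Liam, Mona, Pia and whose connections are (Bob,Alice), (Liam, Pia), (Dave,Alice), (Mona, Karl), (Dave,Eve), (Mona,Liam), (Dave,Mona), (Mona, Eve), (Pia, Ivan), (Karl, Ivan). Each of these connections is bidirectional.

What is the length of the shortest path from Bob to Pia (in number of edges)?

5

Distance 0: Bob.
Distance 1: Alice.
Distance 2: Dave.
Distance 3: Eve, Mona.
Distance 4: Karl, Liam.
Distance 5: Ivan, Pia — contains Pia.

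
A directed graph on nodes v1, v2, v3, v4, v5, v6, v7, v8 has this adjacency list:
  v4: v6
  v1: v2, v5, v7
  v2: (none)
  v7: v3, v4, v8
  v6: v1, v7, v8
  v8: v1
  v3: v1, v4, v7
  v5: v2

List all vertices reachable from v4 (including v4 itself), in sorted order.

Start at v4.
Its neighbours: v6.
Then their neighbours: v1, v7, v8.
Then next layer: v2, v3, v5.
Every vertex is now reached.

v1, v2, v3, v4, v5, v6, v7, v8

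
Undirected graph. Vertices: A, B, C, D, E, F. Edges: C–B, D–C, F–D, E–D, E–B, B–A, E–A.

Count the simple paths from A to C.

4

A–B–C
A–B–E–D–C
A–E–B–C
A–E–D–C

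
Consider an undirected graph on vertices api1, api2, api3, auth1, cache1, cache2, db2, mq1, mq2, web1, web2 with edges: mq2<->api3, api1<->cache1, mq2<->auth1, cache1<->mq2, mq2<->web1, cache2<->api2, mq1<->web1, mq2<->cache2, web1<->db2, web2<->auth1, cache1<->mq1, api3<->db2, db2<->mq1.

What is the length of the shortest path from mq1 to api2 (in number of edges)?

Distance 0: mq1.
Distance 1: cache1, db2, web1.
Distance 2: api1, api3, mq2.
Distance 3: auth1, cache2.
Distance 4: api2, web2 — contains api2.

4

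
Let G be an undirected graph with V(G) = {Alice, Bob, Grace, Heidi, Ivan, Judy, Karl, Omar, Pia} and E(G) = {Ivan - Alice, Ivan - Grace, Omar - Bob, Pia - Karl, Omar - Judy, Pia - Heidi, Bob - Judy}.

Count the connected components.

From Alice: component {Alice, Grace, Ivan}.
From Bob: component {Bob, Judy, Omar}.
From Heidi: component {Heidi, Karl, Pia}.
That's 3 components.

3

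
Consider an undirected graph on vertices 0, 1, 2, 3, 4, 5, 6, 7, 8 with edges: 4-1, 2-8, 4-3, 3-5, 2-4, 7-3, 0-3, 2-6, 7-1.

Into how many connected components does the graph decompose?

1

From 0: component {0, 1, 2, 3, 4, 5, 6, 7, 8}.
That's 1 component.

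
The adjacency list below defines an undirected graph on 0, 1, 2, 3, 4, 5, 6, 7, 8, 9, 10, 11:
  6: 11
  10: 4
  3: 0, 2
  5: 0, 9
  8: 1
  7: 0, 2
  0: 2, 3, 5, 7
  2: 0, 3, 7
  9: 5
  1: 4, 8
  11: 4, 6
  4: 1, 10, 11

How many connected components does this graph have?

From 0: component {0, 2, 3, 5, 7, 9}.
From 1: component {1, 4, 6, 8, 10, 11}.
That's 2 components.

2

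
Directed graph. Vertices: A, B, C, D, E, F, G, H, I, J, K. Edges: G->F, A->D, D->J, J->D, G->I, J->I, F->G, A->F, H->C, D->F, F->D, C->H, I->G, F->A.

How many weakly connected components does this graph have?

From A: component {A, D, F, G, I, J}.
From B: component {B}.
From C: component {C, H}.
From E: component {E}.
From K: component {K}.
That's 5 components.

5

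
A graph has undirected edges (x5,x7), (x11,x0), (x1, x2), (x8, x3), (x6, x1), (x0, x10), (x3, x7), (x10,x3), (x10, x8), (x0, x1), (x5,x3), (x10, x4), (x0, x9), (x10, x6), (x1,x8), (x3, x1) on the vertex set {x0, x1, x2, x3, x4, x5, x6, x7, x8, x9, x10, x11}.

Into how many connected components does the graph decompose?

1

From x0: component {x0, x1, x2, x3, x4, x5, x6, x7, x8, x9, x10, x11}.
That's 1 component.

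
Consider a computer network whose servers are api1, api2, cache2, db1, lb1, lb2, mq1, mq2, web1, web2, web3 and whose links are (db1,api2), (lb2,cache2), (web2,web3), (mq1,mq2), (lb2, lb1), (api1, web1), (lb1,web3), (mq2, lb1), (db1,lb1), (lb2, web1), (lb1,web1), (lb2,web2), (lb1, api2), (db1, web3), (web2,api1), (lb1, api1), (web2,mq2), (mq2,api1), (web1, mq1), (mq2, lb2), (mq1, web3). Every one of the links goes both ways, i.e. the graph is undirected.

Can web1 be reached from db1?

Yes

Explore from db1.
Distance 1: reach api2, lb1, web3.
Distance 2: reach api1, lb2, mq1, mq2, web1, web2.
Found web1.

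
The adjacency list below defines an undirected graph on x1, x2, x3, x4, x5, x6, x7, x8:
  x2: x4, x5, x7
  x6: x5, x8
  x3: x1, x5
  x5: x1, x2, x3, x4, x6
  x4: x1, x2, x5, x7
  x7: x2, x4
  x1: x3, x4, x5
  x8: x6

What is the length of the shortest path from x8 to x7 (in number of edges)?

Distance 0: x8.
Distance 1: x6.
Distance 2: x5.
Distance 3: x1, x2, x3, x4.
Distance 4: x7 — contains x7.

4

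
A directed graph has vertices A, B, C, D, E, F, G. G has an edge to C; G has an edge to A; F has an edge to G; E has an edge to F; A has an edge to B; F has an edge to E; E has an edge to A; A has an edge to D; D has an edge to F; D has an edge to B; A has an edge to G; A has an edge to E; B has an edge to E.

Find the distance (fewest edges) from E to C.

Distance 0: E.
Distance 1: A, F.
Distance 2: B, D, G.
Distance 3: C — contains C.

3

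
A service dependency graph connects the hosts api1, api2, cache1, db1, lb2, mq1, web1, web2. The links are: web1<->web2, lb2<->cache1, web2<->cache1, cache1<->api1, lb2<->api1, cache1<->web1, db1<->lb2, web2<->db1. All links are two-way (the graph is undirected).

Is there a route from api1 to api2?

No

Explore from api1.
Distance 1: reach cache1, lb2.
Distance 2: reach db1, web1, web2.
The search is exhausted without reaching api2; it lies in a different component.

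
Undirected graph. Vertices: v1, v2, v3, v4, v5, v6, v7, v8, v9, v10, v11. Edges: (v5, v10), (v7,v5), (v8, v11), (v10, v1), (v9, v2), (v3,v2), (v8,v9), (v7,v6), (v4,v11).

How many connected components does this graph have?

2

From v1: component {v1, v5, v6, v7, v10}.
From v2: component {v2, v3, v4, v8, v9, v11}.
That's 2 components.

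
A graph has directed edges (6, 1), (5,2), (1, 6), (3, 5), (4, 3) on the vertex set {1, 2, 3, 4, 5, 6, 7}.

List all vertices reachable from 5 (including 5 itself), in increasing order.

Start at 5.
Its neighbours: 2.
Nothing further is reachable.

2, 5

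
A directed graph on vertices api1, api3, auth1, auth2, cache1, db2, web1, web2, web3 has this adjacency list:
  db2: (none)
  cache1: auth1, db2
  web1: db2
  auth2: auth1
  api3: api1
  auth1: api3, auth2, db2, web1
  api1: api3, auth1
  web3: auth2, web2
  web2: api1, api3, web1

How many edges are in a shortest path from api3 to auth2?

Distance 0: api3.
Distance 1: api1.
Distance 2: auth1.
Distance 3: auth2, db2, web1 — contains auth2.

3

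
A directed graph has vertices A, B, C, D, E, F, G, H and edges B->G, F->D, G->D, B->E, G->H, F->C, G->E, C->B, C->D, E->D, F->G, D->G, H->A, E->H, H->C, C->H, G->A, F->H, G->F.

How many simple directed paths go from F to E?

F→C→B→E
F→C→B→G→E
F→C→D→G→E
F→D→G→E
F→D→G→H→C→B→E
F→G→E
F→G→H→C→B→E
F→H→C→B→E
F→H→C→B→G→E
F→H→C→D→G→E

10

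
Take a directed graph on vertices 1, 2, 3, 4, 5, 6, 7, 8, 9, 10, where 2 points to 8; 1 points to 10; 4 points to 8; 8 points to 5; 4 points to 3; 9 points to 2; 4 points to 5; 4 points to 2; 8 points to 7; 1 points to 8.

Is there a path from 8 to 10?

Explore from 8.
Distance 1: reach 5, 7.
The search from 8 is exhausted; no directed path reaches 10.

No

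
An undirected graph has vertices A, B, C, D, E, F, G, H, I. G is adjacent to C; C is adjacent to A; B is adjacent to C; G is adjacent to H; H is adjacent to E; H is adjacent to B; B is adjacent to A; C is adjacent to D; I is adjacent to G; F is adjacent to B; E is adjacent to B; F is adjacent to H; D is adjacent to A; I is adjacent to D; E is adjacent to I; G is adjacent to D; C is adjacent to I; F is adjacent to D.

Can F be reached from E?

Explore from E.
Distance 1: reach B, H, I.
Distance 2: reach A, C, D, F, G.
Found F.

Yes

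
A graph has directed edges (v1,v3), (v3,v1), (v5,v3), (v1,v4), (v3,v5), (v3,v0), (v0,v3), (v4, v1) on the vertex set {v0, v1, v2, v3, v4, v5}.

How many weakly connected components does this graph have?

2

From v0: component {v0, v1, v3, v4, v5}.
From v2: component {v2}.
That's 2 components.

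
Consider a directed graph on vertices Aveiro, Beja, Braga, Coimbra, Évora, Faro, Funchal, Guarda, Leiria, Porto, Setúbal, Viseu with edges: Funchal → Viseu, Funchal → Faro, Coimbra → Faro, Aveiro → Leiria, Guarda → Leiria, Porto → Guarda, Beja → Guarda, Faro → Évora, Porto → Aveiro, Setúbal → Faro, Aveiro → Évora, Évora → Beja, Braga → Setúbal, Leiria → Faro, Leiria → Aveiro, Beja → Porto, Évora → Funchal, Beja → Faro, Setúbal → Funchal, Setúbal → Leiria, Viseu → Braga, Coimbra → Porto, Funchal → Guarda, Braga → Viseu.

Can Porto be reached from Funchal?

Yes

Explore from Funchal.
Distance 1: reach Faro, Guarda, Viseu.
Distance 2: reach Braga, Évora, Leiria.
Distance 3: reach Aveiro, Beja, Setúbal.
Distance 4: reach Porto.
Found Porto.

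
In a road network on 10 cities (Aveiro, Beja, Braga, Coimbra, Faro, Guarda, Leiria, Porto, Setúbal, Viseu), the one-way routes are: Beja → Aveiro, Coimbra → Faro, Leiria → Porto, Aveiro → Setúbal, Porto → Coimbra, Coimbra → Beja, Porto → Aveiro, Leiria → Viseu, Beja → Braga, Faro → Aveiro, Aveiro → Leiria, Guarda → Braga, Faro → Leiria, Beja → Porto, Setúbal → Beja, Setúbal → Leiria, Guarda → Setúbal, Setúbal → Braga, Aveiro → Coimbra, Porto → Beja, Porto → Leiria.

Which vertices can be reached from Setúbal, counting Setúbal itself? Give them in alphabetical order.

Start at Setúbal.
Its neighbours: Beja, Braga, Leiria.
Then their neighbours: Aveiro, Porto, Viseu.
Then next layer: Coimbra.
Then next layer: Faro.
Nothing further is reachable.

Aveiro, Beja, Braga, Coimbra, Faro, Leiria, Porto, Setúbal, Viseu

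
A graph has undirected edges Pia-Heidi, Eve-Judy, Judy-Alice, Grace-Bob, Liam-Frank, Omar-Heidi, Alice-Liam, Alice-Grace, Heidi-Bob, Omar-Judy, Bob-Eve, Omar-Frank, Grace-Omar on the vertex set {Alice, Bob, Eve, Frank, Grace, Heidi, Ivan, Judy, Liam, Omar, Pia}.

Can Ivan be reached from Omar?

Explore from Omar.
Distance 1: reach Frank, Grace, Heidi, Judy.
Distance 2: reach Alice, Bob, Eve, Liam, Pia.
The search is exhausted without reaching Ivan; it lies in a different component.

No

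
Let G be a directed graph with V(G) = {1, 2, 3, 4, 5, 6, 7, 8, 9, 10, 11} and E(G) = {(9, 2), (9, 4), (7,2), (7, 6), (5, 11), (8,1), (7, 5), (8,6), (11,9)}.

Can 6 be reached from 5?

No

Explore from 5.
Distance 1: reach 11.
Distance 2: reach 9.
Distance 3: reach 2, 4.
The search from 5 is exhausted; no directed path reaches 6.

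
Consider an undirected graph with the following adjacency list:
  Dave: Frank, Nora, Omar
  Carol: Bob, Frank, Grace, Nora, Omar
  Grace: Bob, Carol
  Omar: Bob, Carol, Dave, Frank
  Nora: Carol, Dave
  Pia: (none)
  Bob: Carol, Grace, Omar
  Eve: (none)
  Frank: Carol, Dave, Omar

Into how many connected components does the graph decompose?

3

From Bob: component {Bob, Carol, Dave, Frank, Grace, Nora, Omar}.
From Eve: component {Eve}.
From Pia: component {Pia}.
That's 3 components.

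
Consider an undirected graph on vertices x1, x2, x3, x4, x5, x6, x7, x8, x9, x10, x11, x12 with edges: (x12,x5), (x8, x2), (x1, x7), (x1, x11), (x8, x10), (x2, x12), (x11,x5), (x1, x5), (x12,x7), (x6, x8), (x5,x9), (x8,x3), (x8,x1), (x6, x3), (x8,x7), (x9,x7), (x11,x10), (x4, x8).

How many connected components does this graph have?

From x1: component {x1, x2, x3, x4, x5, x6, x7, x8, x9, x10, x11, x12}.
That's 1 component.

1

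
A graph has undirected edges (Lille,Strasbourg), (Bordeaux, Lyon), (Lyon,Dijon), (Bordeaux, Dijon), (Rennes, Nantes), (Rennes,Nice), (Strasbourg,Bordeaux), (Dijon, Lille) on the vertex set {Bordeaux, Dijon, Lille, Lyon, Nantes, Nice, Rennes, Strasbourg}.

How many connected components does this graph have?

From Bordeaux: component {Bordeaux, Dijon, Lille, Lyon, Strasbourg}.
From Nantes: component {Nantes, Nice, Rennes}.
That's 2 components.

2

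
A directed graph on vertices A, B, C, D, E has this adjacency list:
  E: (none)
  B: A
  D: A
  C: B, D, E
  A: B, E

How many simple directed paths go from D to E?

1

D→A→E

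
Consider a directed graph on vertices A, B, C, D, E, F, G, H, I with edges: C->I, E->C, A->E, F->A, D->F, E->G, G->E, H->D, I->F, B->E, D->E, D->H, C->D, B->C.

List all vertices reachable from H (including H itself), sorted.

Start at H.
Its neighbours: D.
Then their neighbours: E, F.
Then next layer: A, C, G.
Then next layer: I.
Nothing further is reachable.

A, C, D, E, F, G, H, I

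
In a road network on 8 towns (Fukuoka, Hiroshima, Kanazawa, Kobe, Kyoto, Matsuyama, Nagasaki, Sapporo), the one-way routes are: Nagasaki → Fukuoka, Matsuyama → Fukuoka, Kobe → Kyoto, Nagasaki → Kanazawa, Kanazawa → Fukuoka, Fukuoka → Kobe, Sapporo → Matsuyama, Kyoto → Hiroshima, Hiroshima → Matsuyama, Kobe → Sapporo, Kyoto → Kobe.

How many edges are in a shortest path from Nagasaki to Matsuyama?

Distance 0: Nagasaki.
Distance 1: Fukuoka, Kanazawa.
Distance 2: Kobe.
Distance 3: Kyoto, Sapporo.
Distance 4: Hiroshima, Matsuyama — contains Matsuyama.

4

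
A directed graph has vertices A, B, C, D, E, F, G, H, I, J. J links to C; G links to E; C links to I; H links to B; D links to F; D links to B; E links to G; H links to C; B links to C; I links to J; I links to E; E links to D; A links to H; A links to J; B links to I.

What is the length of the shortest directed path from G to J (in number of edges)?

Distance 0: G.
Distance 1: E.
Distance 2: D.
Distance 3: B, F.
Distance 4: C, I.
Distance 5: J — contains J.

5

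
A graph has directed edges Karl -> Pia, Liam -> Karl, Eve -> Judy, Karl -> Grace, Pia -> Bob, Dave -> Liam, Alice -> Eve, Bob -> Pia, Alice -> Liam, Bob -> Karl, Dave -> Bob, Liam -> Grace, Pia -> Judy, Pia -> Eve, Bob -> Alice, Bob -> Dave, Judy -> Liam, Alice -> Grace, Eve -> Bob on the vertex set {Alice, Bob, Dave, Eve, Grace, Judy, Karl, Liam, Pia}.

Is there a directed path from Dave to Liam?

Yes

Explore from Dave.
Distance 1: reach Bob, Liam.
Found Liam.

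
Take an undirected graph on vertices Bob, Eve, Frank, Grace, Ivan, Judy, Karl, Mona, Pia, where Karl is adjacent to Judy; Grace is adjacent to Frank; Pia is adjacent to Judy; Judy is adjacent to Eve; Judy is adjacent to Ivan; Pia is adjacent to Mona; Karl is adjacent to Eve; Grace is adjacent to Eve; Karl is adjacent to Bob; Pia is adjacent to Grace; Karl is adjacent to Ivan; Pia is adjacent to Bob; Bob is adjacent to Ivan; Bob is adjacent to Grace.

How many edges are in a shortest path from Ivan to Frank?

3

Distance 0: Ivan.
Distance 1: Bob, Judy, Karl.
Distance 2: Eve, Grace, Pia.
Distance 3: Frank, Mona — contains Frank.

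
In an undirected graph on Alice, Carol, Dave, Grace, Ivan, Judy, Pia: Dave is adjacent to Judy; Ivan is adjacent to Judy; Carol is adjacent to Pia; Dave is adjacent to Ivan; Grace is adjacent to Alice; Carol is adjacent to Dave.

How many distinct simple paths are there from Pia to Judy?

Pia–Carol–Dave–Ivan–Judy
Pia–Carol–Dave–Judy

2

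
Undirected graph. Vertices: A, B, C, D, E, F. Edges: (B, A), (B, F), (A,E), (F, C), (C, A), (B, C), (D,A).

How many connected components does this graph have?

From A: component {A, B, C, D, E, F}.
That's 1 component.

1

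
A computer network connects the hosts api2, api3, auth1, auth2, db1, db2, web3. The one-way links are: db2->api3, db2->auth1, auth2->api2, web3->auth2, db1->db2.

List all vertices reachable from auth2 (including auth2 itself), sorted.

Start at auth2.
Its neighbours: api2.
Nothing further is reachable.

api2, auth2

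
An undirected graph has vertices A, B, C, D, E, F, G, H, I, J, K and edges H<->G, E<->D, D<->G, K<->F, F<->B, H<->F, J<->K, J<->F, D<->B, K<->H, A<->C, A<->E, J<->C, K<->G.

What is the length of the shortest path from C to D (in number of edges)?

3

Distance 0: C.
Distance 1: A, J.
Distance 2: E, F, K.
Distance 3: B, D, G, H — contains D.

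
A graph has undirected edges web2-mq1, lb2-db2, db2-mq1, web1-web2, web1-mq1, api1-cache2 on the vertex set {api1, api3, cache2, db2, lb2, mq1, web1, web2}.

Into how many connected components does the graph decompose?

3

From api1: component {api1, cache2}.
From api3: component {api3}.
From db2: component {db2, lb2, mq1, web1, web2}.
That's 3 components.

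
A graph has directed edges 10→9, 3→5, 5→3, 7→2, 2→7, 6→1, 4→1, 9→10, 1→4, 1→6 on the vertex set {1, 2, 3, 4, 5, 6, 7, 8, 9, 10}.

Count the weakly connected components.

From 1: component {1, 4, 6}.
From 2: component {2, 7}.
From 3: component {3, 5}.
From 8: component {8}.
From 9: component {9, 10}.
That's 5 components.

5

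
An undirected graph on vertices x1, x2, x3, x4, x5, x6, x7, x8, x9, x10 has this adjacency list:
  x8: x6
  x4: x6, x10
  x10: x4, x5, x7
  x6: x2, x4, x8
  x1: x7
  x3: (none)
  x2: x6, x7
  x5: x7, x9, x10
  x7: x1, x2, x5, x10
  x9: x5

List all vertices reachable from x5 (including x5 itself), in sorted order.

Start at x5.
Its neighbours: x7, x9, x10.
Then their neighbours: x1, x2, x4.
Then next layer: x6.
Then next layer: x8.
Nothing further is reachable.

x1, x2, x4, x5, x6, x7, x8, x9, x10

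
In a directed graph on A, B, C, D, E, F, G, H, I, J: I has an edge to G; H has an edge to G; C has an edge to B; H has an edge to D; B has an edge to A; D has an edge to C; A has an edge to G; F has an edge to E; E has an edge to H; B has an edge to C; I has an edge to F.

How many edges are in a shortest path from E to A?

5

Distance 0: E.
Distance 1: H.
Distance 2: D, G.
Distance 3: C.
Distance 4: B.
Distance 5: A — contains A.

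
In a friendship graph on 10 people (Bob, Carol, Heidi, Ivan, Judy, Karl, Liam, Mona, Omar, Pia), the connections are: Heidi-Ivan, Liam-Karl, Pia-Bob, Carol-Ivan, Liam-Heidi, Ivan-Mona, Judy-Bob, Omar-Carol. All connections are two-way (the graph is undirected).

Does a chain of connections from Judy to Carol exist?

Explore from Judy.
Distance 1: reach Bob.
Distance 2: reach Pia.
The search is exhausted without reaching Carol; it lies in a different component.

No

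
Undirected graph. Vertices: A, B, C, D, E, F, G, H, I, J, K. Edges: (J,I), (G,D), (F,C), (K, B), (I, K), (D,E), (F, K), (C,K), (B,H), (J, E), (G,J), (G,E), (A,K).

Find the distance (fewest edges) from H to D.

6

Distance 0: H.
Distance 1: B.
Distance 2: K.
Distance 3: A, C, F, I.
Distance 4: J.
Distance 5: E, G.
Distance 6: D — contains D.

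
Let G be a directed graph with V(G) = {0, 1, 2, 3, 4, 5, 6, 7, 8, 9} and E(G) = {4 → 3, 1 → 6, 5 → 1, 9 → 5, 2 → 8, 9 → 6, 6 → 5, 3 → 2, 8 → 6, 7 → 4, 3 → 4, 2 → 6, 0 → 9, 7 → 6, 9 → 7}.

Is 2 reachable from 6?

No

Explore from 6.
Distance 1: reach 5.
Distance 2: reach 1.
The search from 6 is exhausted; no directed path reaches 2.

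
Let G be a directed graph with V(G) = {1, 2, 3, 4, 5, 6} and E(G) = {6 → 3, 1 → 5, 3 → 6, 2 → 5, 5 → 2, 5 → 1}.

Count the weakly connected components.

From 1: component {1, 2, 5}.
From 3: component {3, 6}.
From 4: component {4}.
That's 3 components.

3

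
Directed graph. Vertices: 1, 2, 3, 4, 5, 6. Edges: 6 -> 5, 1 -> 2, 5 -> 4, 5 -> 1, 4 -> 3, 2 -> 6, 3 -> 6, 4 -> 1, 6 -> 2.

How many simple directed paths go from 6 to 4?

6→5→4

1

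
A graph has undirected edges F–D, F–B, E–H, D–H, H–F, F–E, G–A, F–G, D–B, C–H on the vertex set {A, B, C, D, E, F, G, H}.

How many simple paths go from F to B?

F–B
F–D–B
F–E–H–D–B
F–H–D–B

4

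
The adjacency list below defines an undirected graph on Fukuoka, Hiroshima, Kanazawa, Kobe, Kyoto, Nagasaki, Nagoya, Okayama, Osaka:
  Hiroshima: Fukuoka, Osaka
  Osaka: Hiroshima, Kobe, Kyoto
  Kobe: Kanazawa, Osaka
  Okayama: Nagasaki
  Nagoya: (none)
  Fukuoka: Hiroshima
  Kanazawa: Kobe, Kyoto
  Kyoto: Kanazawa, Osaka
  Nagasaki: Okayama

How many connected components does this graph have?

From Fukuoka: component {Fukuoka, Hiroshima, Kanazawa, Kobe, Kyoto, Osaka}.
From Nagasaki: component {Nagasaki, Okayama}.
From Nagoya: component {Nagoya}.
That's 3 components.

3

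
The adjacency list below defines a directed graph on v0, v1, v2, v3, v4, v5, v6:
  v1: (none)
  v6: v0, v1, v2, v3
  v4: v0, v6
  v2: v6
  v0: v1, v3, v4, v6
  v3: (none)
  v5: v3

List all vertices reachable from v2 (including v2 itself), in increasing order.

Start at v2.
Its neighbours: v6.
Then their neighbours: v0, v1, v3.
Then next layer: v4.
Nothing further is reachable.

v0, v1, v2, v3, v4, v6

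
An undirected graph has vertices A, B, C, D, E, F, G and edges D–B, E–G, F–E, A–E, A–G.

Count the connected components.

From A: component {A, E, F, G}.
From B: component {B, D}.
From C: component {C}.
That's 3 components.

3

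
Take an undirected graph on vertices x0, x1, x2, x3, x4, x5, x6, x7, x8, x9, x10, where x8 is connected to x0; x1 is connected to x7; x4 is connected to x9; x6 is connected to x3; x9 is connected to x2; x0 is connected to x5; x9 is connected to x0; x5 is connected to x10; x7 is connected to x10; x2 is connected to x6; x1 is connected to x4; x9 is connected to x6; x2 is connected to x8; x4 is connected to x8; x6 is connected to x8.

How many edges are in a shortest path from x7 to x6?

4

Distance 0: x7.
Distance 1: x1, x10.
Distance 2: x4, x5.
Distance 3: x0, x8, x9.
Distance 4: x2, x6 — contains x6.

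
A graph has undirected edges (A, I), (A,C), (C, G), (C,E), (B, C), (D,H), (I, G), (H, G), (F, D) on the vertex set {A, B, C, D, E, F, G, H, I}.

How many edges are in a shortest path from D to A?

Distance 0: D.
Distance 1: F, H.
Distance 2: G.
Distance 3: C, I.
Distance 4: A, B, E — contains A.

4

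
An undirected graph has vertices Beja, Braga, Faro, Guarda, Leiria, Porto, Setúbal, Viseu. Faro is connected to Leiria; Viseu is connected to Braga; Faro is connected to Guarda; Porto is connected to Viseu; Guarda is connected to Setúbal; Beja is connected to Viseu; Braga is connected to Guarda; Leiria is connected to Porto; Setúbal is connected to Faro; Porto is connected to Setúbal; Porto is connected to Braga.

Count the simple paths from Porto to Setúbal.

7

Porto–Braga–Guarda–Faro–Setúbal
Porto–Braga–Guarda–Setúbal
Porto–Leiria–Faro–Guarda–Setúbal
Porto–Leiria–Faro–Setúbal
Porto–Setúbal
Porto–Viseu–Braga–Guarda–Faro–Setúbal
Porto–Viseu–Braga–Guarda–Setúbal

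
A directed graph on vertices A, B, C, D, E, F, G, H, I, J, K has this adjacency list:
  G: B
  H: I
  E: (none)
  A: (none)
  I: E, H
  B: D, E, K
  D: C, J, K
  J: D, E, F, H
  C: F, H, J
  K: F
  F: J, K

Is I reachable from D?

Yes

Explore from D.
Distance 1: reach C, J, K.
Distance 2: reach E, F, H.
Distance 3: reach I.
Found I.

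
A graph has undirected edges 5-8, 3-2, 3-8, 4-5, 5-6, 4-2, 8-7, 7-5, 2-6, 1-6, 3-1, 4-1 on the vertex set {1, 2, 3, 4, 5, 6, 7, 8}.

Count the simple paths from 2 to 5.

12

2–3–1–4–5
2–3–1–6–5
2–3–8–5
2–3–8–7–5
2–4–1–3–8–5
2–4–1–3–8–7–5
2–4–1–6–5
2–4–5
2–6–1–3–8–5
2–6–1–3–8–7–5
2–6–1–4–5
2–6–5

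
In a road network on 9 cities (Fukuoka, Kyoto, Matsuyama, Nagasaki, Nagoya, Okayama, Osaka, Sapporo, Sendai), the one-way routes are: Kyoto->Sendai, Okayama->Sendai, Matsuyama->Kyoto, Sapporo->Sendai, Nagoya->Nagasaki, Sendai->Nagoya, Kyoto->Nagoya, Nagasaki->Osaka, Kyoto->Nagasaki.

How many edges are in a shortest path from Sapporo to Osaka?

Distance 0: Sapporo.
Distance 1: Sendai.
Distance 2: Nagoya.
Distance 3: Nagasaki.
Distance 4: Osaka — contains Osaka.

4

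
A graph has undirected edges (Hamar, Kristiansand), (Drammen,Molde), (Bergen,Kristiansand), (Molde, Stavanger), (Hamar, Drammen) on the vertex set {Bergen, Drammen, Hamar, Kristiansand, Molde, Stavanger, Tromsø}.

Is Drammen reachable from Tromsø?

No

Tromsø has no edges, so nothing is reachable from it.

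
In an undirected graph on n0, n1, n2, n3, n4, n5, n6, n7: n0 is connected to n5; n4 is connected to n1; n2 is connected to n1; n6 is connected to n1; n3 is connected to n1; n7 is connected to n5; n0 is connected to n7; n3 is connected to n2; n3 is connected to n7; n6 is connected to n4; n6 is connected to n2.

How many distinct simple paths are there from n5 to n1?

8

n5–n0–n7–n3–n1
n5–n0–n7–n3–n2–n1
n5–n0–n7–n3–n2–n6–n1
n5–n0–n7–n3–n2–n6–n4–n1
n5–n7–n3–n1
n5–n7–n3–n2–n1
n5–n7–n3–n2–n6–n1
n5–n7–n3–n2–n6–n4–n1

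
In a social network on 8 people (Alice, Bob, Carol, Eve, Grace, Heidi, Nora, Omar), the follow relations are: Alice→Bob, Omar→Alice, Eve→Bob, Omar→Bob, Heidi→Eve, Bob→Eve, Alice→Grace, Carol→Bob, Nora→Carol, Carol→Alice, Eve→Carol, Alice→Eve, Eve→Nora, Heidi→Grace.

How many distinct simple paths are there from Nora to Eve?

Nora→Carol→Alice→Bob→Eve
Nora→Carol→Alice→Eve
Nora→Carol→Bob→Eve

3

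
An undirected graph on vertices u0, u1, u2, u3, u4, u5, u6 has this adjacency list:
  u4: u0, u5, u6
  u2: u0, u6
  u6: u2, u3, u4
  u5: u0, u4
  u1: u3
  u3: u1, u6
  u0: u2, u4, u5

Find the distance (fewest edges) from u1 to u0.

Distance 0: u1.
Distance 1: u3.
Distance 2: u6.
Distance 3: u2, u4.
Distance 4: u0, u5 — contains u0.

4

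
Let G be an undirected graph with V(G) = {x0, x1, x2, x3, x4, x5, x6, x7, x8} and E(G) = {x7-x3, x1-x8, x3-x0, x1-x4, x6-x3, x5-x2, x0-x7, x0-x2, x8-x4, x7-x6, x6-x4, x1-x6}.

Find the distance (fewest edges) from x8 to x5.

6

Distance 0: x8.
Distance 1: x1, x4.
Distance 2: x6.
Distance 3: x3, x7.
Distance 4: x0.
Distance 5: x2.
Distance 6: x5 — contains x5.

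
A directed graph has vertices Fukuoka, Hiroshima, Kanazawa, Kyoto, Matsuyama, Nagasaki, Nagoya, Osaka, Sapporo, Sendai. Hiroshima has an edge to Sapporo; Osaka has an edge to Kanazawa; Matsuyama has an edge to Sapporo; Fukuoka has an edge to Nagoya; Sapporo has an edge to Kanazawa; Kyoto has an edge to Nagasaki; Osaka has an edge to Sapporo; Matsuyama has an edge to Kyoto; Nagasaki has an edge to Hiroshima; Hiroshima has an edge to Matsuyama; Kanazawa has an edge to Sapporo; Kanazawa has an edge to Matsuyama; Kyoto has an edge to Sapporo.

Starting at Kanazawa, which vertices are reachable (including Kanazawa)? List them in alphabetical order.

Start at Kanazawa.
Its neighbours: Matsuyama, Sapporo.
Then their neighbours: Kyoto.
Then next layer: Nagasaki.
Then next layer: Hiroshima.
Nothing further is reachable.

Hiroshima, Kanazawa, Kyoto, Matsuyama, Nagasaki, Sapporo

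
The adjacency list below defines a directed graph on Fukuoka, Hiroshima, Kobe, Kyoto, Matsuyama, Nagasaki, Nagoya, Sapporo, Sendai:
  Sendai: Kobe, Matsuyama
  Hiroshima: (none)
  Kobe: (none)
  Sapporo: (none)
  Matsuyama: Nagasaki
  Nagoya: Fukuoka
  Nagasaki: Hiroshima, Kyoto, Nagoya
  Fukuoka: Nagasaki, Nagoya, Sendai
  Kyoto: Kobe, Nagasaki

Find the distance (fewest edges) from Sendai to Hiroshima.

Distance 0: Sendai.
Distance 1: Kobe, Matsuyama.
Distance 2: Nagasaki.
Distance 3: Hiroshima, Kyoto, Nagoya — contains Hiroshima.

3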